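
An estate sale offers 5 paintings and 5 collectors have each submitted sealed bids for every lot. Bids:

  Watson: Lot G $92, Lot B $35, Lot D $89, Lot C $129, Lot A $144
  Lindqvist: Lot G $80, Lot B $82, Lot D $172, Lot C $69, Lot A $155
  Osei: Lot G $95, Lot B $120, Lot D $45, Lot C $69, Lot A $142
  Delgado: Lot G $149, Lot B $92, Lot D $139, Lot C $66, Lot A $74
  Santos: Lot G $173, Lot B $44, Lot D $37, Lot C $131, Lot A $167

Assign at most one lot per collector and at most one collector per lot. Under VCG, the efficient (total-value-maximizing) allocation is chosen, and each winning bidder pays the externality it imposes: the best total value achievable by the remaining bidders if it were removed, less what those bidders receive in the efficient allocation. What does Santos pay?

Santos pays $22.

Efficient allocation: Watson→Lot C ($129), Lindqvist→Lot D ($172), Osei→Lot B ($120), Delgado→Lot G ($149), Santos→Lot A ($167); total welfare W = $737.
Santos receives Lot A at value $167, so the others get W − 167 = $570.
Without Santos: best allocation of the remaining 4 bidders over all 5 lots is Watson→Lot C ($129), Lindqvist→Lot D ($172), Osei→Lot A ($142), Delgado→Lot G ($149), total $592.
VCG payment = (others' best without Santos) − (others' welfare with Santos) = 592 − 570 = $22.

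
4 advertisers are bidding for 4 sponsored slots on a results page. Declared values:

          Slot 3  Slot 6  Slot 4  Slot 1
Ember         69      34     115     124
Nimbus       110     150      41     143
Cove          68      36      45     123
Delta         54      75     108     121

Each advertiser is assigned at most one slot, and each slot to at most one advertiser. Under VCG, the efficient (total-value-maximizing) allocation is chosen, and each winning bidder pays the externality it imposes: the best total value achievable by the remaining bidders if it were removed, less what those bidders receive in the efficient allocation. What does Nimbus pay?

Nimbus pays $9.

Efficient allocation: Ember→Slot 4 ($115), Nimbus→Slot 6 ($150), Cove→Slot 3 ($68), Delta→Slot 1 ($121); total welfare W = $454.
Nimbus receives Slot 6 at value $150, so the others get W − 150 = $304.
Without Nimbus: best allocation of the remaining 3 bidders over all 4 slots is Ember→Slot 4 ($115), Cove→Slot 1 ($123), Delta→Slot 6 ($75), total $313.
VCG payment = (others' best without Nimbus) − (others' welfare with Nimbus) = 313 − 304 = $9.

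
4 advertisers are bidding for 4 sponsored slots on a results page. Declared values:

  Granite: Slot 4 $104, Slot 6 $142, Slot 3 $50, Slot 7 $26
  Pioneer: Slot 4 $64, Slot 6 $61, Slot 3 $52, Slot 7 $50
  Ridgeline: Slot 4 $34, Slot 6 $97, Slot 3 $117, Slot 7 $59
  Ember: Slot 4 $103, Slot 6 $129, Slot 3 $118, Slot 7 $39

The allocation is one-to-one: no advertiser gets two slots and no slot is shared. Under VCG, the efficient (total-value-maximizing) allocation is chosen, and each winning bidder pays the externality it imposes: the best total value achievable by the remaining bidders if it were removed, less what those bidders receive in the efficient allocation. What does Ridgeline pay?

Efficient allocation: Granite→Slot 6 ($142), Pioneer→Slot 7 ($50), Ridgeline→Slot 3 ($117), Ember→Slot 4 ($103); total welfare W = $412.
Ridgeline receives Slot 3 at value $117, so the others get W − 117 = $295.
Without Ridgeline: best allocation of the remaining 3 bidders over all 4 slots is Granite→Slot 6 ($142), Pioneer→Slot 4 ($64), Ember→Slot 3 ($118), total $324.
VCG payment = (others' best without Ridgeline) − (others' welfare with Ridgeline) = 324 − 295 = $29.

Ridgeline pays $29.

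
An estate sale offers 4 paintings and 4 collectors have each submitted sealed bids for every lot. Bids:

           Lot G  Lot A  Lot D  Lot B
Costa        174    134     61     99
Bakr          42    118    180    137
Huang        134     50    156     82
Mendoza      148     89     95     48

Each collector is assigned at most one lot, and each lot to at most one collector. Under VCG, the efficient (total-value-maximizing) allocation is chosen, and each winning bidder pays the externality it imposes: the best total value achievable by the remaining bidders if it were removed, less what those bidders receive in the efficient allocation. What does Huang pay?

Huang pays $43.

Efficient allocation: Costa→Lot A ($134), Bakr→Lot B ($137), Huang→Lot D ($156), Mendoza→Lot G ($148); total welfare W = $575.
Huang receives Lot D at value $156, so the others get W − 156 = $419.
Without Huang: best allocation of the remaining 3 bidders over all 4 lots is Costa→Lot A ($134), Bakr→Lot D ($180), Mendoza→Lot G ($148), total $462.
VCG payment = (others' best without Huang) − (others' welfare with Huang) = 462 − 419 = $43.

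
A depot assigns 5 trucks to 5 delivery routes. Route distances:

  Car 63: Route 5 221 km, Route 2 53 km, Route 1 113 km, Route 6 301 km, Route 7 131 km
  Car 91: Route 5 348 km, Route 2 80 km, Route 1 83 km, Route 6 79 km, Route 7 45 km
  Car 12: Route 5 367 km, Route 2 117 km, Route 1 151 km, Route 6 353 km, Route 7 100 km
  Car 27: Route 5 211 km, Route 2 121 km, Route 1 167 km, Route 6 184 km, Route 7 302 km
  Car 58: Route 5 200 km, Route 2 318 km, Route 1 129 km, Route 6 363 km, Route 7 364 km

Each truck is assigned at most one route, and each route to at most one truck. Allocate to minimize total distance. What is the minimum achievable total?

Optimal: Car 63→Route 2 (53 km), Car 91→Route 6 (79 km), Car 12→Route 7 (100 km), Car 27→Route 5 (211 km), Car 58→Route 1 (129 km) — total 53+79+100+211+129 = 572 km.
Column-greedy (each route in turn goes to its cheapest remaining truck) gives 620 km, worse by 48.
Next-best assignment: Car 63→Route 2, Car 91→Route 6, Car 12→Route 7, Car 27→Route 1, Car 58→Route 5 = 599 km.

Minimum total: 572 km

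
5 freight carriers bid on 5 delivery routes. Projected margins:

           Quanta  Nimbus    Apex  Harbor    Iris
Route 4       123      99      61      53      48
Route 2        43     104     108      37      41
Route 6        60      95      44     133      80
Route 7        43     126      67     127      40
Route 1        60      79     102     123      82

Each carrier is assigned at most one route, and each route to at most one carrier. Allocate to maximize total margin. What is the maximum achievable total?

Max total: $572k

Optimal: Quanta→Route 4 ($123k), Nimbus→Route 7 ($126k), Apex→Route 2 ($108k), Harbor→Route 6 ($133k), Iris→Route 1 ($82k) — total 123+126+108+133+82 = $572k.
Checked against all permutations: $572k is optimal.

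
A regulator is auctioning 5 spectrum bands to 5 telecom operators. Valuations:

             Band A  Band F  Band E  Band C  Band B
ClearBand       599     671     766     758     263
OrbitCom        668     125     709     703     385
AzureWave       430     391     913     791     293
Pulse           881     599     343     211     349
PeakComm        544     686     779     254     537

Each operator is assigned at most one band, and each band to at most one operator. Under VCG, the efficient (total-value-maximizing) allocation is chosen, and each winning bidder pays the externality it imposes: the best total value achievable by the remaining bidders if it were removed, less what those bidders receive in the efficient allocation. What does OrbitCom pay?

Efficient allocation: ClearBand→Band F ($671M), OrbitCom→Band C ($703M), AzureWave→Band E ($913M), Pulse→Band A ($881M), PeakComm→Band B ($537M); total welfare W = $3705M.
OrbitCom receives Band C at value $703M, so the others get W − 703 = $3002M.
Without OrbitCom: best allocation of the remaining 4 bidders over all 5 bands is ClearBand→Band C ($758M), AzureWave→Band E ($913M), Pulse→Band A ($881M), PeakComm→Band F ($686M), total $3238M.
VCG payment = (others' best without OrbitCom) − (others' welfare with OrbitCom) = 3238 − 3002 = $236M.

OrbitCom pays $236M.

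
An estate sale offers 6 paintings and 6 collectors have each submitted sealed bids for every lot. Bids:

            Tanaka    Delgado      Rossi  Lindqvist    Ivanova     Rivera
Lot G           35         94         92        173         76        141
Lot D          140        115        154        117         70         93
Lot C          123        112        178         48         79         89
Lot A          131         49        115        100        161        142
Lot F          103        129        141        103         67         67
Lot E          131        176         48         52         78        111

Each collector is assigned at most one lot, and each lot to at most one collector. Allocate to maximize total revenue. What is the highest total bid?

Optimal: Tanaka→Lot D ($140), Delgado→Lot E ($176), Rossi→Lot C ($178), Lindqvist→Lot F ($103), Ivanova→Lot A ($161), Rivera→Lot G ($141) — total 140+176+178+103+161+141 = $899.

Maximum total: $899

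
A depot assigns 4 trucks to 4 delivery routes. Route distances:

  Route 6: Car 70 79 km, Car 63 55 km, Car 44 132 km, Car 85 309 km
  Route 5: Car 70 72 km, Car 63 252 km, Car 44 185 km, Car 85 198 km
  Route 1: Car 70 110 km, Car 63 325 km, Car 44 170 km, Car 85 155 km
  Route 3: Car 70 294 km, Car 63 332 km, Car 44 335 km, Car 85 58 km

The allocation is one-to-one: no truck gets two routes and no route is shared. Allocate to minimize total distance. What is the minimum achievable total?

Minimum total: 355 km

Optimal: Car 70→Route 5 (72 km), Car 63→Route 6 (55 km), Car 44→Route 1 (170 km), Car 85→Route 3 (58 km) — total 72+55+170+58 = 355 km.
Column-greedy (each route in turn goes to its cheapest remaining truck) gives 617 km, worse by 262.
Swapping Car 44↔Car 70 (Car 44→Route 5 185 km, Car 70→Route 1 110 km) adds 53.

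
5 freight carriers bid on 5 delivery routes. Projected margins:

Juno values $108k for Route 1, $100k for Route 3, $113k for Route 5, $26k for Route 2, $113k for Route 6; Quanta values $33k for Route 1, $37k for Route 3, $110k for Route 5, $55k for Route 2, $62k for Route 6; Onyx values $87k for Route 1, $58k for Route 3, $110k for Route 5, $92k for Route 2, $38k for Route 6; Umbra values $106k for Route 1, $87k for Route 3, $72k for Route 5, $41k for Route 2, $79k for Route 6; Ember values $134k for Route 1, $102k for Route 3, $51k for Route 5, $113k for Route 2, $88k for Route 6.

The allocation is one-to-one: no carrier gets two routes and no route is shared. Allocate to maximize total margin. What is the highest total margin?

Maximum total: $536k

Optimal: Juno→Route 6 ($113k), Quanta→Route 5 ($110k), Onyx→Route 2 ($92k), Umbra→Route 3 ($87k), Ember→Route 1 ($134k) — total 113+110+92+87+134 = $536k.
Row-greedy (each carrier in turn takes its best remaining route) gives $475k, worse by 61.
Next-best assignment: Juno→Route 6, Quanta→Route 5, Onyx→Route 2, Umbra→Route 1, Ember→Route 3 = $523k.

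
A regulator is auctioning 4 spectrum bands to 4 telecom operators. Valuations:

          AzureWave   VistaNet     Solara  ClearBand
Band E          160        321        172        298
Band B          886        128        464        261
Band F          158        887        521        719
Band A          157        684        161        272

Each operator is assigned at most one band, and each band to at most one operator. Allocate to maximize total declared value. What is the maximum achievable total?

Maximum total: $2461M

Optimal: AzureWave→Band B ($886M), VistaNet→Band A ($684M), Solara→Band E ($172M), ClearBand→Band F ($719M) — total 886+684+172+719 = $2461M.
Max-entry greedy (repeatedly take the single best remaining cell) gives $2232M, worse by 229.
Swapping AzureWave↔Solara (AzureWave→Band E $160M, Solara→Band B $464M) loses 434.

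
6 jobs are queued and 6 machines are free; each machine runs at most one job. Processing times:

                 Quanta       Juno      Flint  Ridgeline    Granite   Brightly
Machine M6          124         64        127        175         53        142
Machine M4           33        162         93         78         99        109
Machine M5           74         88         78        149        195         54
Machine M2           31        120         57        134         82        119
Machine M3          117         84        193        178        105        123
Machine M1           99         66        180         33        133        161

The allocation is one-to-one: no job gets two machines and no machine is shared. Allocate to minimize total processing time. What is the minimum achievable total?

Minimum total: 314 min

Optimal: Quanta→Machine M4 (33 min), Juno→Machine M3 (84 min), Flint→Machine M2 (57 min), Ridgeline→Machine M1 (33 min), Granite→Machine M6 (53 min), Brightly→Machine M5 (54 min) — total 33+84+57+33+53+54 = 314 min.
Row-greedy (each job in turn takes its cheapest remaining machine) gives 428 min, worse by 114.
Every other assignment is strictly worse.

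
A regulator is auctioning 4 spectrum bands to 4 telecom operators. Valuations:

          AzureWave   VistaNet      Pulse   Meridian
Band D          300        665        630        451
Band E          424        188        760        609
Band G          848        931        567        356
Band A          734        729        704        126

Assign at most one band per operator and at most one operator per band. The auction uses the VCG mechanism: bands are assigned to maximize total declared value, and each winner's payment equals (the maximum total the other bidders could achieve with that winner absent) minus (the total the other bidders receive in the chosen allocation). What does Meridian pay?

Meridian pays $130M.

Efficient allocation: AzureWave→Band A ($734M), VistaNet→Band G ($931M), Pulse→Band D ($630M), Meridian→Band E ($609M); total welfare W = $2904M.
Meridian receives Band E at value $609M, so the others get W − 609 = $2295M.
Without Meridian: best allocation of the remaining 3 bidders over all 4 bands is AzureWave→Band A ($734M), VistaNet→Band G ($931M), Pulse→Band E ($760M), total $2425M.
VCG payment = (others' best without Meridian) − (others' welfare with Meridian) = 2425 − 2295 = $130M.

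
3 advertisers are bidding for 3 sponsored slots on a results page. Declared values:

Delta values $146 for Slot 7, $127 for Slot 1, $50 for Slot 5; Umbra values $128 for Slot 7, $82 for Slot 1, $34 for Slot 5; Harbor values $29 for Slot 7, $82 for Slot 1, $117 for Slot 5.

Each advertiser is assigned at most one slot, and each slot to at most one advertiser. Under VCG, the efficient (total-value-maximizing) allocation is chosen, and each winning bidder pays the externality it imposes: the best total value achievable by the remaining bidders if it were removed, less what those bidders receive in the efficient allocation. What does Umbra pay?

Efficient allocation: Delta→Slot 1 ($127), Umbra→Slot 7 ($128), Harbor→Slot 5 ($117); total welfare W = $372.
Umbra receives Slot 7 at value $128, so the others get W − 128 = $244.
Without Umbra: best allocation of the remaining 2 bidders over all 3 slots is Delta→Slot 7 ($146), Harbor→Slot 5 ($117), total $263.
VCG payment = (others' best without Umbra) − (others' welfare with Umbra) = 263 − 244 = $19.

Umbra pays $19.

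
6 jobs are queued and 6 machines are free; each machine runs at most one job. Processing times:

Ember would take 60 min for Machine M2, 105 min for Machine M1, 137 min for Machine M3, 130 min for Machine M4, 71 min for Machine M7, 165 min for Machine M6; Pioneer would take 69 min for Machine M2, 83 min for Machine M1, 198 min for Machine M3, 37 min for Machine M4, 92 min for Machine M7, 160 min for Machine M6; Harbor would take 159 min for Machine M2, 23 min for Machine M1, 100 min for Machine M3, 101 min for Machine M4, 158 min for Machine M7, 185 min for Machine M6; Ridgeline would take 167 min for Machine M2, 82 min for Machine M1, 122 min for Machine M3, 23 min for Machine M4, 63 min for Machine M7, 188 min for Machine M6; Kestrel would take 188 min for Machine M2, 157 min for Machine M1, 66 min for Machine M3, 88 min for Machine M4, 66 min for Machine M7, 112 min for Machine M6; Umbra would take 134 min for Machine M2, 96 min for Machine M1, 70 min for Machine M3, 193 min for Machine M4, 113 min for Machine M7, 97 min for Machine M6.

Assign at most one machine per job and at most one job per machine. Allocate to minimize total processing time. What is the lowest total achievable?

Min total: 346 min

Optimal: Ember→Machine M2 (60 min), Pioneer→Machine M4 (37 min), Harbor→Machine M1 (23 min), Ridgeline→Machine M7 (63 min), Kestrel→Machine M3 (66 min), Umbra→Machine M6 (97 min) — total 60+37+23+63+66+97 = 346 min.
Checked against all permutations: 346 min is optimal.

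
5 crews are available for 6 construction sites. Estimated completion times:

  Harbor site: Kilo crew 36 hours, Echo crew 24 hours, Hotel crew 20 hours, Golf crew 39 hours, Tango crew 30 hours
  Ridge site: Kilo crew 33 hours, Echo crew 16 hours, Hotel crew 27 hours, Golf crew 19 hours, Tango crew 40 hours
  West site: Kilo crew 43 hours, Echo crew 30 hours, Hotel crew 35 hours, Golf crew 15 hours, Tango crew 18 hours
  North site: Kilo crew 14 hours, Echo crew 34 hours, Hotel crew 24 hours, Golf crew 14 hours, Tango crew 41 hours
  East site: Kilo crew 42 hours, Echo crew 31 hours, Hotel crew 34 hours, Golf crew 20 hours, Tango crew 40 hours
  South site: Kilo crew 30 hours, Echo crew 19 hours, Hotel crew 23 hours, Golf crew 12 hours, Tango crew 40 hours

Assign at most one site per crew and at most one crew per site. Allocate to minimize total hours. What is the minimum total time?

Min total: 80 hours

Optimal: Kilo crew→North site (14 hours), Echo crew→Ridge site (16 hours), Hotel crew→Harbor site (20 hours), Golf crew→South site (12 hours), Tango crew→West site (18 hours) — total 14+16+20+12+18 = 80 hours.
Column-greedy (each site in turn goes to its cheapest remaining crew) gives 105 hours, worse by 25.
Next-best assignment: Kilo crew→North site, Echo crew→Ridge site, Hotel crew→Harbor site, Golf crew→East site, Tango crew→West site = 88 hours.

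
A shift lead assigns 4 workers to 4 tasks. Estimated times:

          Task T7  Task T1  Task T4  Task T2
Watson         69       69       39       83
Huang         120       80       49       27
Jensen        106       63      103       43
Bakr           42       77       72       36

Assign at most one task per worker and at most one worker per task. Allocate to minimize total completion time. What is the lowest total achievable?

Minimum total: 171 min

Optimal: Watson→Task T4 (39 min), Huang→Task T2 (27 min), Jensen→Task T1 (63 min), Bakr→Task T7 (42 min) — total 39+27+63+42 = 171 min.
Next-best assignment: Watson→Task T1, Huang→Task T4, Jensen→Task T2, Bakr→Task T7 = 203 min.
Swapping Bakr↔Watson (Bakr→Task T4 72 min, Watson→Task T7 69 min) adds 60.
Checked against all permutations: 171 min is optimal.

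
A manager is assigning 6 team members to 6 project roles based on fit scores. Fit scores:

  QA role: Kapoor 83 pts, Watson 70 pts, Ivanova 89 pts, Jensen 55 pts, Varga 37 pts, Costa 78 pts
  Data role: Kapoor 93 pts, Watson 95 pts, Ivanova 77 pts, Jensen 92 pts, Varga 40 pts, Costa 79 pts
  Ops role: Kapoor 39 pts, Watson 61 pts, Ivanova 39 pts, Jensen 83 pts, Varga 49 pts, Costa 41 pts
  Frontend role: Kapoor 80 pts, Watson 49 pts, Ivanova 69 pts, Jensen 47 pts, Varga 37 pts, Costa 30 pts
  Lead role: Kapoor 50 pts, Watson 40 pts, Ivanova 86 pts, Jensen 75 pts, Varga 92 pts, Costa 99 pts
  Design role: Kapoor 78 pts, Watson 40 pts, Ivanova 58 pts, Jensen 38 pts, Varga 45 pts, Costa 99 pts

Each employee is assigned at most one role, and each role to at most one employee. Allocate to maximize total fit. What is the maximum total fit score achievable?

Optimal: Kapoor→Frontend role (80 pts), Watson→Data role (95 pts), Ivanova→QA role (89 pts), Jensen→Ops role (83 pts), Varga→Lead role (92 pts), Costa→Design role (99 pts) — total 80+95+89+83+92+99 = 538 pts.
Max-entry greedy (repeatedly take the single best remaining cell) gives 491 pts, worse by 47.

Maximum total: 538 pts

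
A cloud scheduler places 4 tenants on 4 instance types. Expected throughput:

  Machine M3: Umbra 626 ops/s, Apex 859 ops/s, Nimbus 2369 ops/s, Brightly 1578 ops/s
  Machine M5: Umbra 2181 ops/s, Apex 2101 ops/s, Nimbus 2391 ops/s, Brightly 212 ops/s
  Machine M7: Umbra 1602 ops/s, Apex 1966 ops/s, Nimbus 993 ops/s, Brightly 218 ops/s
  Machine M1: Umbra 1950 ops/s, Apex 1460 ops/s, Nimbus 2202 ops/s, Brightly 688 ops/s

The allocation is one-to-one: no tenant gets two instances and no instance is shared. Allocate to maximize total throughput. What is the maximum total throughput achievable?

This is the linear assignment problem.
Optimal: Umbra→Machine M5 (2181 ops/s), Apex→Machine M7 (1966 ops/s), Nimbus→Machine M1 (2202 ops/s), Brightly→Machine M3 (1578 ops/s) — total 2181+1966+2202+1578 = 7927 ops/s.
Row-greedy (each tenant in turn takes its best remaining instance) gives 7204 ops/s, worse by 723.
Next-best assignment: Umbra→Machine M1, Apex→Machine M7, Nimbus→Machine M5, Brightly→Machine M3 = 7885 ops/s.

Maximum total: 7927 ops/s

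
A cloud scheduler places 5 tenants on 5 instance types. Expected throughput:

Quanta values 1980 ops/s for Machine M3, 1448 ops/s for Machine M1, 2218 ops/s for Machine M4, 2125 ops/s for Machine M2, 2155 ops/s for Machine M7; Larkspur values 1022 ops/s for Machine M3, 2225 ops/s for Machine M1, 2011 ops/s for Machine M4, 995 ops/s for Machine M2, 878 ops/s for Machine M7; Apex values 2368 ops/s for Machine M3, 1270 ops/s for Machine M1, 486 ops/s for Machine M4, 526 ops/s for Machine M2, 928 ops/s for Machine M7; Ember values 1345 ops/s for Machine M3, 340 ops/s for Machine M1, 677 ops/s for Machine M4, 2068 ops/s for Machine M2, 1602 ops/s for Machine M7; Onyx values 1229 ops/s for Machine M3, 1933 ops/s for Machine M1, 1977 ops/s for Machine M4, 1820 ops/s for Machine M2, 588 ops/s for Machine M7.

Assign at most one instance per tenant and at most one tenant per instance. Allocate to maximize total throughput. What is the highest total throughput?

Max total: 10793 ops/s

Optimal: Quanta→Machine M7 (2155 ops/s), Larkspur→Machine M1 (2225 ops/s), Apex→Machine M3 (2368 ops/s), Ember→Machine M2 (2068 ops/s), Onyx→Machine M4 (1977 ops/s) — total 2155+2225+2368+2068+1977 = 10793 ops/s.
Column-greedy (each instance in turn goes to its best remaining tenant) gives 9467 ops/s, worse by 1326.
Next-best assignment: Quanta→Machine M7, Larkspur→Machine M4, Apex→Machine M3, Ember→Machine M2, Onyx→Machine M1 = 10535 ops/s.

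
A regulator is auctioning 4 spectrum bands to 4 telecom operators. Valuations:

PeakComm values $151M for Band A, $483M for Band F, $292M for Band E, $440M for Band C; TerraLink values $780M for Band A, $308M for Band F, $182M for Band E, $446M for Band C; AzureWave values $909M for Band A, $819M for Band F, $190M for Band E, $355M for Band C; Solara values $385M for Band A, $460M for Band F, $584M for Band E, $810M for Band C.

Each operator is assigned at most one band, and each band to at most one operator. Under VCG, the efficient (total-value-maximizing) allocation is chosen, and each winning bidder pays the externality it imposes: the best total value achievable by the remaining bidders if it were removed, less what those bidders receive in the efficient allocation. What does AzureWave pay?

Efficient allocation: PeakComm→Band E ($292M), TerraLink→Band A ($780M), AzureWave→Band F ($819M), Solara→Band C ($810M); total welfare W = $2701M.
AzureWave receives Band F at value $819M, so the others get W − 819 = $1882M.
Without AzureWave: best allocation of the remaining 3 bidders over all 4 bands is PeakComm→Band F ($483M), TerraLink→Band A ($780M), Solara→Band C ($810M), total $2073M.
VCG payment = (others' best without AzureWave) − (others' welfare with AzureWave) = 2073 − 1882 = $191M.

AzureWave pays $191M.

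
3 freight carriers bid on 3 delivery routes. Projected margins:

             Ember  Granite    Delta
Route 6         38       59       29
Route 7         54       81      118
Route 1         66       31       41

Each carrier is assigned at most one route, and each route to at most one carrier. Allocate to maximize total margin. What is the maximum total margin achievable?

Max total: $243k

Optimal: Ember→Route 1 ($66k), Granite→Route 6 ($59k), Delta→Route 7 ($118k) — total 66+59+118 = $243k.
Row-greedy (each carrier in turn takes its best remaining route) gives $176k, worse by 67.
Swapping Ember↔Delta (Ember→Route 7 $54k, Delta→Route 1 $41k) loses 89.
No other one-to-one assignment exceeds $243k.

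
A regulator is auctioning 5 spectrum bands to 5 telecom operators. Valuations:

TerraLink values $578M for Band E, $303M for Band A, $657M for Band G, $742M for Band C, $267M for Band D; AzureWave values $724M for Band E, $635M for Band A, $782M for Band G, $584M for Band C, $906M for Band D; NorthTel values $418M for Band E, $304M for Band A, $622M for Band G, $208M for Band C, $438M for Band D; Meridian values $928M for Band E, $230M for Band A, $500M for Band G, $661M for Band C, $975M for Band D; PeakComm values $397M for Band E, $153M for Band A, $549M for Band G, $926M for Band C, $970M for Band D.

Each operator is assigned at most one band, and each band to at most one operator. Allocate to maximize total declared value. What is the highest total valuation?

Max total: $3897M

This is a one-to-one assignment (maximum-weight bipartite matching).
Optimal: TerraLink→Band C ($742M), AzureWave→Band A ($635M), NorthTel→Band G ($622M), Meridian→Band E ($928M), PeakComm→Band D ($970M) — total 742+635+622+928+970 = $3897M.
Column-greedy (each band in turn goes to its best remaining operator) gives $3584M, worse by 313.
Next-best assignment: TerraLink→Band E, AzureWave→Band A, NorthTel→Band G, Meridian→Band D, PeakComm→Band C = $3736M.
Checked against all permutations: $3897M is optimal.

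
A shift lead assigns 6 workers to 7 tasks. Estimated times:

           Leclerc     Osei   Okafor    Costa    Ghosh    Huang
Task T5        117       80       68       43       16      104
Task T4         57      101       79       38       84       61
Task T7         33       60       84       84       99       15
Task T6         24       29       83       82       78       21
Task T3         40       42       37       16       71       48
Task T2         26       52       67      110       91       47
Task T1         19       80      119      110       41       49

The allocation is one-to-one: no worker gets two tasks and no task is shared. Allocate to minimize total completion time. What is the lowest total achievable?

Optimal: Leclerc→Task T1 (19 min), Osei→Task T6 (29 min), Okafor→Task T3 (37 min), Costa→Task T4 (38 min), Ghosh→Task T5 (16 min), Huang→Task T7 (15 min) — total 19+29+37+38+16+15 = 154 min.
Swapping Huang↔Costa (Huang→Task T4 61 min, Costa→Task T7 84 min) adds 92.
Checked against all permutations: 154 min is optimal.

Minimum total: 154 min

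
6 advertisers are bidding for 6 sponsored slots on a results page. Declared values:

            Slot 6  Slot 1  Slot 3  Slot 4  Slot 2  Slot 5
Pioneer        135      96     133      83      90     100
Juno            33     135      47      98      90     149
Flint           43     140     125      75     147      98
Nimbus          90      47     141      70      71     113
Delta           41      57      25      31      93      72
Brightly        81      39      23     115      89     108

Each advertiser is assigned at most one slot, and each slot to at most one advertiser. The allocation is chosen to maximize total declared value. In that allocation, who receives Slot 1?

Flint receives Slot 1.

Optimal: Pioneer→Slot 6 ($135), Juno→Slot 5 ($149), Flint→Slot 1 ($140), Nimbus→Slot 3 ($141), Delta→Slot 2 ($93), Brightly→Slot 4 ($115) — total 135+149+140+141+93+115 = $773.
Row-greedy (each advertiser in turn takes its best remaining slot) gives $744, worse by 29.
Swapping Nimbus↔Delta (Nimbus→Slot 2 $71, Delta→Slot 3 $25) loses 138.
Flint's own top slot is Slot 2 ($147), but forcing Flint→Slot 2 and reassigning the rest optimally gives only $745 — worse by 28.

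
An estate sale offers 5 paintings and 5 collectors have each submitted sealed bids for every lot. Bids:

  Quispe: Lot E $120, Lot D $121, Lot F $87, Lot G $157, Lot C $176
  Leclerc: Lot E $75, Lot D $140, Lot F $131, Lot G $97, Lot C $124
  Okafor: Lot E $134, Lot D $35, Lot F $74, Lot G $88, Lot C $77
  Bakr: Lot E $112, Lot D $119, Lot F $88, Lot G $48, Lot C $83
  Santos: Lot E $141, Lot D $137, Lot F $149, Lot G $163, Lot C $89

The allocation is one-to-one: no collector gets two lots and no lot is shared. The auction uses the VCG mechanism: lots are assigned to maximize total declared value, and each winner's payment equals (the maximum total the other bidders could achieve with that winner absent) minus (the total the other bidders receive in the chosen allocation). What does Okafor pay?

Efficient allocation: Quispe→Lot C ($176), Leclerc→Lot F ($131), Okafor→Lot E ($134), Bakr→Lot D ($119), Santos→Lot G ($163); total welfare W = $723.
Okafor receives Lot E at value $134, so the others get W − 134 = $589.
Without Okafor: best allocation of the remaining 4 bidders over all 5 lots is Quispe→Lot C ($176), Leclerc→Lot D ($140), Bakr→Lot E ($112), Santos→Lot G ($163), total $591.
VCG payment = (others' best without Okafor) − (others' welfare with Okafor) = 591 − 589 = $2.

Okafor pays $2.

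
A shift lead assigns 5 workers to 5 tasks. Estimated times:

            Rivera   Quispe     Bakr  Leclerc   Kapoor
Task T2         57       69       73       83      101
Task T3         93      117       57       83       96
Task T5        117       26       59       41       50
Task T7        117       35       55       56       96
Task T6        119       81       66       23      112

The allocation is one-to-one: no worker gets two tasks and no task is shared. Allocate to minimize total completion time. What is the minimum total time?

Minimum total: 222 min

Optimal: Rivera→Task T2 (57 min), Quispe→Task T7 (35 min), Bakr→Task T3 (57 min), Leclerc→Task T6 (23 min), Kapoor→Task T5 (50 min) — total 57+35+57+23+50 = 222 min.
Column-greedy (each task in turn goes to its cheapest remaining worker) gives 308 min, worse by 86.
Next-best assignment: Rivera→Task T2, Quispe→Task T5, Bakr→Task T7, Leclerc→Task T6, Kapoor→Task T3 = 257 min.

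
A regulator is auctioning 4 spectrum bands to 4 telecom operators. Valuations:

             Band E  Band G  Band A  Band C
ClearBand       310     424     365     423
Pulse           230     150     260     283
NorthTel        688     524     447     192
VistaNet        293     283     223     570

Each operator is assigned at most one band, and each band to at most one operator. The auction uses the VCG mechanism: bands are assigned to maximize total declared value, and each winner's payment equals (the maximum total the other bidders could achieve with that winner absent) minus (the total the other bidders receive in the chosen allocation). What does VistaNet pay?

Efficient allocation: ClearBand→Band G ($424M), Pulse→Band A ($260M), NorthTel→Band E ($688M), VistaNet→Band C ($570M); total welfare W = $1942M.
VistaNet receives Band C at value $570M, so the others get W − 570 = $1372M.
Without VistaNet: best allocation of the remaining 3 bidders over all 4 bands is ClearBand→Band G ($424M), Pulse→Band C ($283M), NorthTel→Band E ($688M), total $1395M.
VCG payment = (others' best without VistaNet) − (others' welfare with VistaNet) = 1395 − 1372 = $23M.

VistaNet pays $23M.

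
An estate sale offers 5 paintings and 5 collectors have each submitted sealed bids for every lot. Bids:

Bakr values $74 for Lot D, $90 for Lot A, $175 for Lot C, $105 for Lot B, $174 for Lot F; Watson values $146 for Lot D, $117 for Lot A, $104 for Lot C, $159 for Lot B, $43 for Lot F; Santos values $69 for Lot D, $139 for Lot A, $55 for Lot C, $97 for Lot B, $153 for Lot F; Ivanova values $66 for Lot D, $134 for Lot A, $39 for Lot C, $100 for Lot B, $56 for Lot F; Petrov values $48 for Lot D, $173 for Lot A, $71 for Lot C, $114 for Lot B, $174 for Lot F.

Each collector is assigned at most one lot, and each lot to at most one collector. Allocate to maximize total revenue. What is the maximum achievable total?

Optimal: Bakr→Lot C ($175), Watson→Lot D ($146), Santos→Lot F ($153), Ivanova→Lot B ($100), Petrov→Lot A ($173) — total 175+146+153+100+173 = $747.
Max-entry greedy (repeatedly take the single best remaining cell) gives $713, worse by 34.
Every other assignment is strictly worse.

Max total: $747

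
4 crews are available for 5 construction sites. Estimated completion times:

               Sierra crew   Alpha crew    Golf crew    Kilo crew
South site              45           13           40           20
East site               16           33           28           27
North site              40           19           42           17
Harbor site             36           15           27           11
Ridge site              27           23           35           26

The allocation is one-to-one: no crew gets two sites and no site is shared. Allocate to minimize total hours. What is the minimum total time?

Optimal: Sierra crew→East site (16 hours), Alpha crew→South site (13 hours), Golf crew→Harbor site (27 hours), Kilo crew→North site (17 hours) — total 16+13+27+17 = 73 hours.
No other one-to-one assignment undercuts 73 hours.

Minimum total: 73 hours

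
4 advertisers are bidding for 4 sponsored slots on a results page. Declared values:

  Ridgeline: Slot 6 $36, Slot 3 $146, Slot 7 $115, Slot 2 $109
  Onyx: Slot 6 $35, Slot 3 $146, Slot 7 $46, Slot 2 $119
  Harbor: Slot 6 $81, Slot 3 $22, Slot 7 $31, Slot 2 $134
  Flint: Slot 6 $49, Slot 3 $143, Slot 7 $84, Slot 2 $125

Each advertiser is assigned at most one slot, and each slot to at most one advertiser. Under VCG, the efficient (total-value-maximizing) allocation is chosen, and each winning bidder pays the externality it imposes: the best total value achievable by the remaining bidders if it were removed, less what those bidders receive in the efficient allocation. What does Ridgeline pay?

Efficient allocation: Ridgeline→Slot 7 ($115), Onyx→Slot 3 ($146), Harbor→Slot 6 ($81), Flint→Slot 2 ($125); total welfare W = $467.
Ridgeline receives Slot 7 at value $115, so the others get W − 115 = $352.
Without Ridgeline: best allocation of the remaining 3 bidders over all 4 slots is Onyx→Slot 3 ($146), Harbor→Slot 2 ($134), Flint→Slot 7 ($84), total $364.
VCG payment = (others' best without Ridgeline) − (others' welfare with Ridgeline) = 364 − 352 = $12.

Ridgeline pays $12.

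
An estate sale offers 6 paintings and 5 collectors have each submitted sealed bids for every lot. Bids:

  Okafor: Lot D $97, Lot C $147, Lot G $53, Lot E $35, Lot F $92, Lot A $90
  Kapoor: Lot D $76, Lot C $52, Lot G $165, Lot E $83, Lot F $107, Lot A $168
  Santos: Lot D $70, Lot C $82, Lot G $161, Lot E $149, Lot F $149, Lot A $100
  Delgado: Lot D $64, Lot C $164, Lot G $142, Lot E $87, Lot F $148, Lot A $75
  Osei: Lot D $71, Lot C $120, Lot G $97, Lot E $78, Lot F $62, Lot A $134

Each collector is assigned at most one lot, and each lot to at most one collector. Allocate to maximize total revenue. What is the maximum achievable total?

This is the linear assignment problem.
Optimal: Okafor→Lot C ($147), Kapoor→Lot G ($165), Santos→Lot E ($149), Delgado→Lot F ($148), Osei→Lot A ($134) — total 147+165+149+148+134 = $743.
Max-entry greedy (repeatedly take the single best remaining cell) gives $668, worse by 75.
Checked against all permutations: $743 is optimal.

Maximum total: $743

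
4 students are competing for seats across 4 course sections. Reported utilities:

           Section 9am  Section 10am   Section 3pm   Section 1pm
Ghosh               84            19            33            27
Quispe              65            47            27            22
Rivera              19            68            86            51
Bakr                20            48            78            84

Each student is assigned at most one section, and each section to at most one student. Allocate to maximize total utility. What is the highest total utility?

Optimal: Ghosh→Section 9am (84 points), Quispe→Section 10am (47 points), Rivera→Section 3pm (86 points), Bakr→Section 1pm (84 points) — total 84+47+86+84 = 301 points.
Column-greedy (each section in turn goes to its best remaining student) gives 252 points, worse by 49.
Next-best assignment: Ghosh→Section 9am, Quispe→Section 3pm, Rivera→Section 10am, Bakr→Section 1pm = 263 points.
Swapping Ghosh↔Bakr (Ghosh→Section 1pm 27 points, Bakr→Section 9am 20 points) loses 121.
No other one-to-one assignment exceeds 301 points.

Max total: 301 points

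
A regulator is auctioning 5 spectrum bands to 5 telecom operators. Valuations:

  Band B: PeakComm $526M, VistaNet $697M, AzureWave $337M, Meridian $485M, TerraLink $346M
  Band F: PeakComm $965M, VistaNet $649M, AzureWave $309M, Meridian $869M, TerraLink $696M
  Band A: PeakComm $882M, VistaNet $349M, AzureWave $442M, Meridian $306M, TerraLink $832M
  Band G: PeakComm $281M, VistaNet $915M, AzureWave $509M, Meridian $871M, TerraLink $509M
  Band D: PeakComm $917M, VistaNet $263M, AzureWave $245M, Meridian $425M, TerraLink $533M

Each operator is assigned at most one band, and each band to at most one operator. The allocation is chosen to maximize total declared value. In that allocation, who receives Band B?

Optimal: PeakComm→Band D ($917M), VistaNet→Band G ($915M), AzureWave→Band B ($337M), Meridian→Band F ($869M), TerraLink→Band A ($832M) — total 917+915+337+869+832 = $3870M.
AzureWave's own top band is Band G ($509M), but forcing AzureWave→Band G and reassigning the rest optimally gives only $3824M — worse by 46.

AzureWave receives Band B.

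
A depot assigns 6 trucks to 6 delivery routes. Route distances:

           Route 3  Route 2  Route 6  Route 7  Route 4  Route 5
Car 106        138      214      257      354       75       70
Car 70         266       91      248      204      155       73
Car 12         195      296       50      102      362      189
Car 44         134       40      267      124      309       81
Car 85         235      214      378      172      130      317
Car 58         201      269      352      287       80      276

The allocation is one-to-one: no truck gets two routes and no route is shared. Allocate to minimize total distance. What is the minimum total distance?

Optimal: Car 106→Route 3 (138 km), Car 70→Route 5 (73 km), Car 12→Route 6 (50 km), Car 44→Route 2 (40 km), Car 85→Route 7 (172 km), Car 58→Route 4 (80 km) — total 138+73+50+40+172+80 = 553 km.
Row-greedy (each truck in turn takes its cheapest remaining route) gives 666 km, worse by 113.
Swapping Car 85↔Car 106 (Car 85→Route 3 235 km, Car 106→Route 7 354 km) adds 279.

Min total: 553 km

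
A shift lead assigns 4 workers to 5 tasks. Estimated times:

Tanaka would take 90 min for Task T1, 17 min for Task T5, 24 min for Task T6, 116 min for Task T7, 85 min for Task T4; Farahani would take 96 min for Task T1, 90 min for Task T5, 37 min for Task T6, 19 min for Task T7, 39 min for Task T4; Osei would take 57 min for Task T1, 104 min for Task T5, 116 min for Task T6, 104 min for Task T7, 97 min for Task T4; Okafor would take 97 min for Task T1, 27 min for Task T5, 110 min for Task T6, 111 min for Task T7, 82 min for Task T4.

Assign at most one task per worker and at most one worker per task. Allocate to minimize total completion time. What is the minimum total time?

Min total: 127 min

Optimal: Tanaka→Task T6 (24 min), Farahani→Task T7 (19 min), Osei→Task T1 (57 min), Okafor→Task T5 (27 min) — total 24+19+57+27 = 127 min.
Column-greedy (each task in turn goes to its cheapest remaining worker) gives 222 min, worse by 95.
Next-best assignment: Tanaka→Task T6, Farahani→Task T4, Osei→Task T1, Okafor→Task T5 = 147 min.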